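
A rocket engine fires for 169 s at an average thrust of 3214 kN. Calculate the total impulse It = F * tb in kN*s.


It = 3214 * 169 = 543166 kN*s

543166 kN*s


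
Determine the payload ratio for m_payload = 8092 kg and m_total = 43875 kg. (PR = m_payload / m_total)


PR = 8092 / 43875 = 0.1844

0.1844


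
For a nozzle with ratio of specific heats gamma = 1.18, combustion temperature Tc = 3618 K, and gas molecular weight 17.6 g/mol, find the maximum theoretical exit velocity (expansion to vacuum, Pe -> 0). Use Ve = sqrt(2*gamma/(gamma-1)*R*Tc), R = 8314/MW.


R = 8314 / 17.6 = 472.39 J/(kg.K)
Ve = sqrt(2 * 1.18 / (1.18 - 1) * 472.39 * 3618) = 4734 m/s

4734 m/s


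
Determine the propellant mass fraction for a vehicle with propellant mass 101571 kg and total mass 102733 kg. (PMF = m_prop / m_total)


PMF = 101571 / 102733 = 0.989

0.989


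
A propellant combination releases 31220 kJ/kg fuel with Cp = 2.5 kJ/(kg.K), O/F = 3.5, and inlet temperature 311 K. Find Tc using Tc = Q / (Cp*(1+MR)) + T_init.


Tc = 31220 / (2.5 * (1 + 3.5)) + 311 = 3086 K

3086 K


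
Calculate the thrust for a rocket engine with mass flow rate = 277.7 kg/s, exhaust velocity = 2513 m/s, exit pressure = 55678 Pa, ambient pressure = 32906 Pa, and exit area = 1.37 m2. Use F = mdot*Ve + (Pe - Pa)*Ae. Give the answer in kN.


F = 277.7 * 2513 + (55678 - 32906) * 1.37 = 729058.0 N = 729.1 kN

729.1 kN


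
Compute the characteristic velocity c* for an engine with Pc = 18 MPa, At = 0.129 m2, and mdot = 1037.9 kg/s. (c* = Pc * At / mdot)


c* = 18e6 * 0.129 / 1037.9 = 2237 m/s

2237 m/s


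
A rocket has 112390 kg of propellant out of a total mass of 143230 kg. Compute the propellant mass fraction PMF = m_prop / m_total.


PMF = 112390 / 143230 = 0.785

0.785


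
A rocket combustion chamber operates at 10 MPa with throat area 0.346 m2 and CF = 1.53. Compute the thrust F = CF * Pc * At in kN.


F = 1.53 * 10e6 * 0.346 = 5.2938e+06 N = 5293.8 kN

5293.8 kN


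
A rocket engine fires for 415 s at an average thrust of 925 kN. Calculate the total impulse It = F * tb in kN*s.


It = 925 * 415 = 383875 kN*s

383875 kN*s


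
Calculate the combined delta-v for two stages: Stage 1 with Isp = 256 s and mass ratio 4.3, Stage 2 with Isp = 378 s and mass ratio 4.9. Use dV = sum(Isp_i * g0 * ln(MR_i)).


dV1 = 256 * 9.81 * ln(4.3) = 3663.1 m/s
dV2 = 378 * 9.81 * ln(4.9) = 5893.2 m/s
Total dV = 3663.1 + 5893.2 = 9556.3 m/s ~ 9556 m/s

9556 m/s


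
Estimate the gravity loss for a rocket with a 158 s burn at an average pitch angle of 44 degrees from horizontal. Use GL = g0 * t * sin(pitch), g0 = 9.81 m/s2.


GL = 9.81 * 158 * sin(44 deg) = 1077 m/s

1077 m/s


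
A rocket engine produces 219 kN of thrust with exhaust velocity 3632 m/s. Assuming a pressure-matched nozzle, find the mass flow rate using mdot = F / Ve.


mdot = F / Ve = 219000 / 3632 = 60.3 kg/s

60.3 kg/s


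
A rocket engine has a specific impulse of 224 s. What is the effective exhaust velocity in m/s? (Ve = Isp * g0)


Ve = Isp * g0 = 224 * 9.81 = 2197.4 m/s

2197.4 m/s


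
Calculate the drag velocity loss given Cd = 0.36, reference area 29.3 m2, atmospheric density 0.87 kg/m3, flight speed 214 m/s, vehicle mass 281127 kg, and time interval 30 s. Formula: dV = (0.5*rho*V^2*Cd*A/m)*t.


D = 0.5 * 0.87 * 214^2 * 0.36 * 29.3 = 210129.45 N
a = 210129.45 / 281127 = 0.7475 m/s2
dV = 0.7475 * 30 = 22.4 m/s

22.4 m/s


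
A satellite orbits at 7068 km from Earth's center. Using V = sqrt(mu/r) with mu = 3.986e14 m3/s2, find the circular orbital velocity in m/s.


V = sqrt(3.986e14 / 7068000) = 7510 m/s

7510 m/s


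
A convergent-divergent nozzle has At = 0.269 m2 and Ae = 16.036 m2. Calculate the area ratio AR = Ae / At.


AR = 16.036 / 0.269 = 59.6

59.6


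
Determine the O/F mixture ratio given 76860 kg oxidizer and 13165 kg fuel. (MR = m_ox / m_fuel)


MR = 76860 / 13165 = 5.84

5.84


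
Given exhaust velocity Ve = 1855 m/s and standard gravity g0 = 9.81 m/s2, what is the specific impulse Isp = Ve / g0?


Isp = Ve / g0 = 1855 / 9.81 = 189.1 s

189.1 s


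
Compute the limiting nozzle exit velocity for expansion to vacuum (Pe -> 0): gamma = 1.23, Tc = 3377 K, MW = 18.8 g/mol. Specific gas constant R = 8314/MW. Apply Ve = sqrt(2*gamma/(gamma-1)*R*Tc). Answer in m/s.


R = 8314 / 18.8 = 442.23 J/(kg.K)
Ve = sqrt(2 * 1.23 / (1.23 - 1) * 442.23 * 3377) = 3997 m/s

3997 m/s


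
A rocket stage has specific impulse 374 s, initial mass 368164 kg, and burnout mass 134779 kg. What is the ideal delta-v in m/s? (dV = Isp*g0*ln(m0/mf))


Ve = 374 * 9.81 = 3668.94 m/s
dV = 3668.94 * ln(368164/134779) = 3687 m/s

3687 m/s


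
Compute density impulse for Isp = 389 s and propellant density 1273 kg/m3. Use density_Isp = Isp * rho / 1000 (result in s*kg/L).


rho*Isp = 389 * 1273 / 1000 = 495 s*kg/L

495 s*kg/L


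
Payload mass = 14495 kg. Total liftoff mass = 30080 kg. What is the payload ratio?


PR = 14495 / 30080 = 0.4819

0.4819


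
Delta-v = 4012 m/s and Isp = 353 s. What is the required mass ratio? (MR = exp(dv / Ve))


Ve = 353 * 9.81 = 3462.93 m/s
MR = exp(4012 / 3462.93) = 3.185

3.185


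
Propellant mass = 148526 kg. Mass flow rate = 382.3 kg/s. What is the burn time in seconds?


tb = 148526 / 382.3 = 388.5 s

388.5 s


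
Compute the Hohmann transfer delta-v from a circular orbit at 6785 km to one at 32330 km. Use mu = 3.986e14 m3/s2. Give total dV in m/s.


V1 = sqrt(mu/r1) = 7664.67 m/s
dV1 = V1*(sqrt(2*r2/(r1+r2)) - 1) = 2189.95 m/s
V2 = sqrt(mu/r2) = 3511.28 m/s
dV2 = V2*(1 - sqrt(2*r1/(r1+r2))) = 1443.12 m/s
Total dV = 3633 m/s

3633 m/s


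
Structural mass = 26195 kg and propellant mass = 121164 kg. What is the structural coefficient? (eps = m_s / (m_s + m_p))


eps = 26195 / (26195 + 121164) = 0.1778

0.1778


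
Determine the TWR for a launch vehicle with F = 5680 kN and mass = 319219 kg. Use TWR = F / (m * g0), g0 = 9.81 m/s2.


TWR = 5680000 / (319219 * 9.81) = 1.81

1.81


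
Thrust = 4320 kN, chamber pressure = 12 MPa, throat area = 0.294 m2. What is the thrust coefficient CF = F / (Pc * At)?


CF = 4320000 / (12e6 * 0.294) = 1.22

1.22


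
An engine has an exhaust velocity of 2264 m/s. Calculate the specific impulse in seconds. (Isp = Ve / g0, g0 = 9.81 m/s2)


Isp = Ve / g0 = 2264 / 9.81 = 230.8 s

230.8 s


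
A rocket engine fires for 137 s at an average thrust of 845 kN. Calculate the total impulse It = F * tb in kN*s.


It = 845 * 137 = 115765 kN*s

115765 kN*s


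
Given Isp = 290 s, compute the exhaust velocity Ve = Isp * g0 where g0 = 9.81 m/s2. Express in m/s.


Ve = Isp * g0 = 290 * 9.81 = 2844.9 m/s

2844.9 m/s


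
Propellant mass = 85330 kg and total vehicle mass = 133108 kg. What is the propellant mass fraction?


PMF = 85330 / 133108 = 0.641

0.641


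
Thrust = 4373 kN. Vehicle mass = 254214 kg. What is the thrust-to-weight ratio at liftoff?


TWR = 4373000 / (254214 * 9.81) = 1.75

1.75


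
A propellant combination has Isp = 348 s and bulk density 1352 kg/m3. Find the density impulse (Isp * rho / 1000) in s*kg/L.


rho*Isp = 348 * 1352 / 1000 = 470 s*kg/L

470 s*kg/L


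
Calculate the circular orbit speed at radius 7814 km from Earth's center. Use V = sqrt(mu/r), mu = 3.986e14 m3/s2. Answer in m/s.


V = sqrt(3.986e14 / 7814000) = 7142 m/s

7142 m/s


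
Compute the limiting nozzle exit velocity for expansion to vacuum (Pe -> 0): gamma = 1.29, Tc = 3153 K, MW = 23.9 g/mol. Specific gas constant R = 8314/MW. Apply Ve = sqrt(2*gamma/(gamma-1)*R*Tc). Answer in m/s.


R = 8314 / 23.9 = 347.87 J/(kg.K)
Ve = sqrt(2 * 1.29 / (1.29 - 1) * 347.87 * 3153) = 3124 m/s

3124 m/s


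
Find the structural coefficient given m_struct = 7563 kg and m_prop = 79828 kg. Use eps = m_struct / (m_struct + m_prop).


eps = 7563 / (7563 + 79828) = 0.0865

0.0865


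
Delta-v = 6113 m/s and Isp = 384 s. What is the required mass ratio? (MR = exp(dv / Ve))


Ve = 384 * 9.81 = 3767.04 m/s
MR = exp(6113 / 3767.04) = 5.067

5.067


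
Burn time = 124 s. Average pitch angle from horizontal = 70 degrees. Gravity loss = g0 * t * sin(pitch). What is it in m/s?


GL = 9.81 * 124 * sin(70 deg) = 1143 m/s

1143 m/s


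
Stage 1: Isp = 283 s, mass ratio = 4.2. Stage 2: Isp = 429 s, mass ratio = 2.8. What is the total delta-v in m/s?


dV1 = 283 * 9.81 * ln(4.2) = 3984.1 m/s
dV2 = 429 * 9.81 * ln(2.8) = 4333.1 m/s
Total dV = 3984.1 + 4333.1 = 8317.2 m/s ~ 8317 m/s

8317 m/s


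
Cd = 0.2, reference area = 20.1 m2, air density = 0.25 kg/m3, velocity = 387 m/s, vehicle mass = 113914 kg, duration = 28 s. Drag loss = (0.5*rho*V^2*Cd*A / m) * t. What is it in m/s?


D = 0.5 * 0.25 * 387^2 * 0.2 * 20.1 = 75258.92 N
a = 75258.92 / 113914 = 0.6607 m/s2
dV = 0.6607 * 28 = 18.5 m/s

18.5 m/s


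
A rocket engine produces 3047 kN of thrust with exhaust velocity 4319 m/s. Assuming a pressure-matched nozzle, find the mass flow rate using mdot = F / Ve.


mdot = F / Ve = 3047000 / 4319 = 705.5 kg/s

705.5 kg/s


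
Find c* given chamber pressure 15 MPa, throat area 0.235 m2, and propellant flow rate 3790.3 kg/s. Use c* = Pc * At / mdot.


c* = 15e6 * 0.235 / 3790.3 = 930 m/s

930 m/s


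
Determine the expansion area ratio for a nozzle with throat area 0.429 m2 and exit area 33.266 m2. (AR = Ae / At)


AR = 33.266 / 0.429 = 77.5

77.5


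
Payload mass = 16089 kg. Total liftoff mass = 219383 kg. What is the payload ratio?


PR = 16089 / 219383 = 0.0733

0.0733


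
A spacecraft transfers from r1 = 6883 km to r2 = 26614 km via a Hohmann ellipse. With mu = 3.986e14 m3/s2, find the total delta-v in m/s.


V1 = sqrt(mu/r1) = 7609.91 m/s
dV1 = V1*(sqrt(2*r2/(r1+r2)) - 1) = 1982.92 m/s
V2 = sqrt(mu/r2) = 3870.02 m/s
dV2 = V2*(1 - sqrt(2*r1/(r1+r2))) = 1389.09 m/s
Total dV = 3372 m/s

3372 m/s


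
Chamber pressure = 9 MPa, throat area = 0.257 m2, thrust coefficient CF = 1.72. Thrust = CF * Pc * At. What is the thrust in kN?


F = 1.72 * 9e6 * 0.257 = 3.9784e+06 N = 3978.4 kN

3978.4 kN


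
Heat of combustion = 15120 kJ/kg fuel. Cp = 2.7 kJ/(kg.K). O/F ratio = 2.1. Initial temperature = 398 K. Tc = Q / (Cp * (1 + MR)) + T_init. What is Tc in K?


Tc = 15120 / (2.7 * (1 + 2.1)) + 398 = 2204 K

2204 K


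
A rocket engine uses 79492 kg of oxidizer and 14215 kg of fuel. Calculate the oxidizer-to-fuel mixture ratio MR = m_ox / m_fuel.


MR = 79492 / 14215 = 5.59

5.59


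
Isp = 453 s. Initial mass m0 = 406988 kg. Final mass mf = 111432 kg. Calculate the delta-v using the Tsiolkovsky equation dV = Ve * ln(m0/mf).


Ve = 453 * 9.81 = 4443.93 m/s
dV = 4443.93 * ln(406988/111432) = 5757 m/s

5757 m/s


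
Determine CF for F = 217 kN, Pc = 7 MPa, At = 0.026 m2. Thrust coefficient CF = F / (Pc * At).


CF = 217000 / (7e6 * 0.026) = 1.19

1.19


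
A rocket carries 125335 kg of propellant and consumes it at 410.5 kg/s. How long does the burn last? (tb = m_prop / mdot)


tb = 125335 / 410.5 = 305.3 s

305.3 s


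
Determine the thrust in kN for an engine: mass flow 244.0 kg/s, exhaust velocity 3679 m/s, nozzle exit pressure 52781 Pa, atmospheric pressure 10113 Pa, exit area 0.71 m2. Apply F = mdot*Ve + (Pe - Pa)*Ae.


F = 244.0 * 3679 + (52781 - 10113) * 0.71 = 927970.0 N = 928.0 kN

928.0 kN


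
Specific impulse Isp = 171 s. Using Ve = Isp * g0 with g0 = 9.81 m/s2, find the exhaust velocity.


Ve = Isp * g0 = 171 * 9.81 = 1677.5 m/s

1677.5 m/s


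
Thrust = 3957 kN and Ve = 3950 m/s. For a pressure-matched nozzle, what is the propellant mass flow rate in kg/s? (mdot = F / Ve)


mdot = F / Ve = 3957000 / 3950 = 1001.8 kg/s

1001.8 kg/s


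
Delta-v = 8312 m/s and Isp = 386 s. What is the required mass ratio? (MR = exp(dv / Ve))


Ve = 386 * 9.81 = 3786.66 m/s
MR = exp(8312 / 3786.66) = 8.981

8.981


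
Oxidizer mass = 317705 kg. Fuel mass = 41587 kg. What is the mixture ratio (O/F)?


MR = 317705 / 41587 = 7.64

7.64


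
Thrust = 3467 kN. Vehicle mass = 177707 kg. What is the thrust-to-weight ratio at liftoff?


TWR = 3467000 / (177707 * 9.81) = 1.99

1.99


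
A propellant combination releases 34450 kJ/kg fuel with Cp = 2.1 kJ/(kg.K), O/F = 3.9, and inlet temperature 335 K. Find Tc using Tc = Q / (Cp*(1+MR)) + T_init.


Tc = 34450 / (2.1 * (1 + 3.9)) + 335 = 3683 K

3683 K


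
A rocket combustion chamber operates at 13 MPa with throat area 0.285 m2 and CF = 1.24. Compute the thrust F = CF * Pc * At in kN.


F = 1.24 * 13e6 * 0.285 = 4.5942e+06 N = 4594.2 kN

4594.2 kN


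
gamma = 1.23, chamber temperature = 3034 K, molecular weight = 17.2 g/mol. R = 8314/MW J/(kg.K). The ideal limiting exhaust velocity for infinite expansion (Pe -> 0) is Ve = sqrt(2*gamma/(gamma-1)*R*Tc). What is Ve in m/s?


R = 8314 / 17.2 = 483.37 J/(kg.K)
Ve = sqrt(2 * 1.23 / (1.23 - 1) * 483.37 * 3034) = 3961 m/s

3961 m/s


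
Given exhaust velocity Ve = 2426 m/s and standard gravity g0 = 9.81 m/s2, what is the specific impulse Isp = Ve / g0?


Isp = Ve / g0 = 2426 / 9.81 = 247.3 s

247.3 s


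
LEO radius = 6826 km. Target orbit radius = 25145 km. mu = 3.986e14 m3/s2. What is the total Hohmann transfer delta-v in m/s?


V1 = sqrt(mu/r1) = 7641.62 m/s
dV1 = V1*(sqrt(2*r2/(r1+r2)) - 1) = 1942.41 m/s
V2 = sqrt(mu/r2) = 3981.46 m/s
dV2 = V2*(1 - sqrt(2*r1/(r1+r2))) = 1379.73 m/s
Total dV = 3322 m/s

3322 m/s


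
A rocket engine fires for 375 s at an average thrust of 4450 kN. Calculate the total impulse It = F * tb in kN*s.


It = 4450 * 375 = 1668750 kN*s

1668750 kN*s


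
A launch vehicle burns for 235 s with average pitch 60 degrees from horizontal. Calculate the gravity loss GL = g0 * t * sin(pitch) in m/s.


GL = 9.81 * 235 * sin(60 deg) = 1996 m/s

1996 m/s


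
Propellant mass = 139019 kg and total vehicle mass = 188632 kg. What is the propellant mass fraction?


PMF = 139019 / 188632 = 0.737

0.737


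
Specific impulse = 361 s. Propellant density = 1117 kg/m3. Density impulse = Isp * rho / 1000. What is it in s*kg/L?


rho*Isp = 361 * 1117 / 1000 = 403 s*kg/L

403 s*kg/L


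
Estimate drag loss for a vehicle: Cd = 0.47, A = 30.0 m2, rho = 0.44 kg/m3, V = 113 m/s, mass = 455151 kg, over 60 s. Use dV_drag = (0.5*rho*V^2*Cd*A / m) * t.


D = 0.5 * 0.44 * 113^2 * 0.47 * 30.0 = 39609.44 N
a = 39609.44 / 455151 = 0.087 m/s2
dV = 0.087 * 60 = 5.2 m/s

5.2 m/s


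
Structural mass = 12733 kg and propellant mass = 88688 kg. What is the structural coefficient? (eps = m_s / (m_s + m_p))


eps = 12733 / (12733 + 88688) = 0.1255

0.1255


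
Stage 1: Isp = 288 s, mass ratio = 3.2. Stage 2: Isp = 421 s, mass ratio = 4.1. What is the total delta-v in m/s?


dV1 = 288 * 9.81 * ln(3.2) = 3286.2 m/s
dV2 = 421 * 9.81 * ln(4.1) = 5827.4 m/s
Total dV = 3286.2 + 5827.4 = 9113.6 m/s ~ 9114 m/s

9114 m/s


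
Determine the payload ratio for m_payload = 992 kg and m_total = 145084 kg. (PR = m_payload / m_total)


PR = 992 / 145084 = 0.0068

0.0068


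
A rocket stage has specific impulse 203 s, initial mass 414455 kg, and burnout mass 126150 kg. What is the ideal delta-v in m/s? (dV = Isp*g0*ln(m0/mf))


Ve = 203 * 9.81 = 1991.43 m/s
dV = 1991.43 * ln(414455/126150) = 2369 m/s

2369 m/s


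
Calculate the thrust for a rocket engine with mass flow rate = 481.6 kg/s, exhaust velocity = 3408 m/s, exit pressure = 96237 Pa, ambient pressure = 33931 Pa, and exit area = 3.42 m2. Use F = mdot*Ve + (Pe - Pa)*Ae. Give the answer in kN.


F = 481.6 * 3408 + (96237 - 33931) * 3.42 = 1.8544e+06 N = 1854.4 kN

1854.4 kN


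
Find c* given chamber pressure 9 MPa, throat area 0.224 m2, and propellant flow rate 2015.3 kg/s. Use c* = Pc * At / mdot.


c* = 9e6 * 0.224 / 2015.3 = 1000 m/s

1000 m/s


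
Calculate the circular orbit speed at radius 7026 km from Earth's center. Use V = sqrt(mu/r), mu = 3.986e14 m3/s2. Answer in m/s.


V = sqrt(3.986e14 / 7026000) = 7532 m/s

7532 m/s


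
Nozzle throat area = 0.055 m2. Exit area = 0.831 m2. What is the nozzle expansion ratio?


AR = 0.831 / 0.055 = 15.1

15.1


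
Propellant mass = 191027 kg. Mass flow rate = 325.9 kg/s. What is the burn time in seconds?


tb = 191027 / 325.9 = 586.2 s

586.2 s


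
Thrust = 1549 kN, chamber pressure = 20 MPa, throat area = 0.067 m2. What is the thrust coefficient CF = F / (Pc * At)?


CF = 1549000 / (20e6 * 0.067) = 1.16

1.16


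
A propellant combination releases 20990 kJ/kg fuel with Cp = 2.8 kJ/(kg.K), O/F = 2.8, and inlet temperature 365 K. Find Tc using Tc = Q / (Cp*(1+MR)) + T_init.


Tc = 20990 / (2.8 * (1 + 2.8)) + 365 = 2338 K

2338 K


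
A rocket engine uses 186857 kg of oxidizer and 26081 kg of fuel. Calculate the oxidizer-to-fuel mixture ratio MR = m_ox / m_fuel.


MR = 186857 / 26081 = 7.16

7.16


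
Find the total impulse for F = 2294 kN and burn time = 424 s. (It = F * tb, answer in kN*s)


It = 2294 * 424 = 972656 kN*s

972656 kN*s


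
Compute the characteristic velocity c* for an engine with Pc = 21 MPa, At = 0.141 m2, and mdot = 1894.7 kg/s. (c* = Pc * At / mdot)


c* = 21e6 * 0.141 / 1894.7 = 1563 m/s

1563 m/s


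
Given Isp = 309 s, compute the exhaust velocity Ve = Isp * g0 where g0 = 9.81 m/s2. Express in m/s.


Ve = Isp * g0 = 309 * 9.81 = 3031.3 m/s

3031.3 m/s


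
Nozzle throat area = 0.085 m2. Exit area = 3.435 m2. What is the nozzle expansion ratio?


AR = 3.435 / 0.085 = 40.4

40.4


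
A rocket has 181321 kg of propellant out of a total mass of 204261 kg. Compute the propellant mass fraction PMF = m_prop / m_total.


PMF = 181321 / 204261 = 0.888

0.888


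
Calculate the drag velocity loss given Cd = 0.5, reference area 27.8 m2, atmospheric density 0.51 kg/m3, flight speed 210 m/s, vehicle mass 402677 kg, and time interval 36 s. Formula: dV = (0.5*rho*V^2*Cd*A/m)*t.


D = 0.5 * 0.51 * 210^2 * 0.5 * 27.8 = 156312.45 N
a = 156312.45 / 402677 = 0.3882 m/s2
dV = 0.3882 * 36 = 14.0 m/s

14.0 m/s


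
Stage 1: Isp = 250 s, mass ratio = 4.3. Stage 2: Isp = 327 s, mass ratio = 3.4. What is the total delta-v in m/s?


dV1 = 250 * 9.81 * ln(4.3) = 3577.3 m/s
dV2 = 327 * 9.81 * ln(3.4) = 3925.7 m/s
Total dV = 3577.3 + 3925.7 = 7503.0 m/s ~ 7503 m/s

7503 m/s


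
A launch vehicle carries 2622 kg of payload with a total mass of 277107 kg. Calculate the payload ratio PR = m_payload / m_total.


PR = 2622 / 277107 = 0.0095

0.0095


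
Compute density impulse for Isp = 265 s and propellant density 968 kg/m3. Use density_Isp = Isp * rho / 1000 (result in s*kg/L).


rho*Isp = 265 * 968 / 1000 = 257 s*kg/L

257 s*kg/L


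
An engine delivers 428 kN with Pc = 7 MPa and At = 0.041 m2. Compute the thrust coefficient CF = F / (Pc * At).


CF = 428000 / (7e6 * 0.041) = 1.49

1.49


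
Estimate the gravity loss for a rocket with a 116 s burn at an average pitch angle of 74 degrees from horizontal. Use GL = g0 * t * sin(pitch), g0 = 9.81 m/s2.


GL = 9.81 * 116 * sin(74 deg) = 1094 m/s

1094 m/s


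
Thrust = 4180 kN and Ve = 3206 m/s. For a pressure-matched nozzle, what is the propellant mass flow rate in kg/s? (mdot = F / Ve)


mdot = F / Ve = 4180000 / 3206 = 1303.8 kg/s

1303.8 kg/s


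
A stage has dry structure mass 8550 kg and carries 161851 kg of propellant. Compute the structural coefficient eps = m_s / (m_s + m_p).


eps = 8550 / (8550 + 161851) = 0.0502

0.0502


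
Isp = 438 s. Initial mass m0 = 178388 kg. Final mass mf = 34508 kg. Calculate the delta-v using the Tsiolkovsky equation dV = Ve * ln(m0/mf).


Ve = 438 * 9.81 = 4296.78 m/s
dV = 4296.78 * ln(178388/34508) = 7059 m/s

7059 m/s


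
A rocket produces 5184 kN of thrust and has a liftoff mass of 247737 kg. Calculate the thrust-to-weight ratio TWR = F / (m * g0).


TWR = 5184000 / (247737 * 9.81) = 2.13

2.13


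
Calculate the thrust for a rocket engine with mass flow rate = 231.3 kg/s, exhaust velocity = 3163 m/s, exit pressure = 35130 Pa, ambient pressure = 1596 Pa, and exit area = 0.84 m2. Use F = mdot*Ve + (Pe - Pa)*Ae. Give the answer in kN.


F = 231.3 * 3163 + (35130 - 1596) * 0.84 = 759770.0 N = 759.8 kN

759.8 kN


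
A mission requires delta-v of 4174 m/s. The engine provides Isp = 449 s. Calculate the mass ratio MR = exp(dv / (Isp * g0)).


Ve = 449 * 9.81 = 4404.69 m/s
MR = exp(4174 / 4404.69) = 2.58

2.58


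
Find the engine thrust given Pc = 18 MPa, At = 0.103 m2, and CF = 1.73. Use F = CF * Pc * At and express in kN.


F = 1.73 * 18e6 * 0.103 = 3.2074e+06 N = 3207.4 kN

3207.4 kN


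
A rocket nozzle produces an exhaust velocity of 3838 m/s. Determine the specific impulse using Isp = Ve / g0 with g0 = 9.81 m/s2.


Isp = Ve / g0 = 3838 / 9.81 = 391.2 s

391.2 s


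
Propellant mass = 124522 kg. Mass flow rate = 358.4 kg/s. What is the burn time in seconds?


tb = 124522 / 358.4 = 347.4 s

347.4 s


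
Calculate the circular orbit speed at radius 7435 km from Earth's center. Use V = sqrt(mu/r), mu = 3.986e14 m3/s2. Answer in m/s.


V = sqrt(3.986e14 / 7435000) = 7322 m/s

7322 m/s


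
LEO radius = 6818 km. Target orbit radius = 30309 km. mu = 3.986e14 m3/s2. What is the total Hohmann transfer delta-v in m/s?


V1 = sqrt(mu/r1) = 7646.1 m/s
dV1 = V1*(sqrt(2*r2/(r1+r2)) - 1) = 2123.93 m/s
V2 = sqrt(mu/r2) = 3626.46 m/s
dV2 = V2*(1 - sqrt(2*r1/(r1+r2))) = 1428.69 m/s
Total dV = 3553 m/s

3553 m/s


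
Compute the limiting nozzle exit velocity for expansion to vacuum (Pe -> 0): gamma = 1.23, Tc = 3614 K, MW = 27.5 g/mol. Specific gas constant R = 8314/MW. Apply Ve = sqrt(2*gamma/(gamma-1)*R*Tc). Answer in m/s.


R = 8314 / 27.5 = 302.33 J/(kg.K)
Ve = sqrt(2 * 1.23 / (1.23 - 1) * 302.33 * 3614) = 3419 m/s

3419 m/s


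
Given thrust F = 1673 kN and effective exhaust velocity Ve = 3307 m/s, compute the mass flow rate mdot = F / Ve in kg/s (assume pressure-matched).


mdot = F / Ve = 1673000 / 3307 = 505.9 kg/s

505.9 kg/s


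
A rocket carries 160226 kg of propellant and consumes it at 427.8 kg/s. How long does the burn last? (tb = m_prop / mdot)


tb = 160226 / 427.8 = 374.5 s

374.5 s


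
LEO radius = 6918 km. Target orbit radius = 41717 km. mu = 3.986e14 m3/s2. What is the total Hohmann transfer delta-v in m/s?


V1 = sqrt(mu/r1) = 7590.64 m/s
dV1 = V1*(sqrt(2*r2/(r1+r2)) - 1) = 2351.4 m/s
V2 = sqrt(mu/r2) = 3091.09 m/s
dV2 = V2*(1 - sqrt(2*r1/(r1+r2))) = 1442.39 m/s
Total dV = 3794 m/s

3794 m/s


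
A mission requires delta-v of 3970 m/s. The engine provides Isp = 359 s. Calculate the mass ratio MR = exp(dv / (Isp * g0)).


Ve = 359 * 9.81 = 3521.79 m/s
MR = exp(3970 / 3521.79) = 3.087

3.087


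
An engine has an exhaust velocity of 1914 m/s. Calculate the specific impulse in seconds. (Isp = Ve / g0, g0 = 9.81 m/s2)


Isp = Ve / g0 = 1914 / 9.81 = 195.1 s

195.1 s


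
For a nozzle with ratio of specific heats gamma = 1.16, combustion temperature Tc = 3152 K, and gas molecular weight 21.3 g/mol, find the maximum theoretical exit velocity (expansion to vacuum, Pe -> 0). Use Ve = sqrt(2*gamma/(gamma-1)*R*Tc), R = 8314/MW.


R = 8314 / 21.3 = 390.33 J/(kg.K)
Ve = sqrt(2 * 1.16 / (1.16 - 1) * 390.33 * 3152) = 4224 m/s

4224 m/s


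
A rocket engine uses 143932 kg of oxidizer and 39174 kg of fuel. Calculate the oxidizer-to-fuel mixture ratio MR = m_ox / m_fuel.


MR = 143932 / 39174 = 3.67

3.67


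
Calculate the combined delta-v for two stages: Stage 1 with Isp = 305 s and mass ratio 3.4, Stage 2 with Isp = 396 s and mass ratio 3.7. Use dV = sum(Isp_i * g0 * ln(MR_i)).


dV1 = 305 * 9.81 * ln(3.4) = 3661.6 m/s
dV2 = 396 * 9.81 * ln(3.7) = 5082.6 m/s
Total dV = 3661.6 + 5082.6 = 8744.2 m/s ~ 8744 m/s

8744 m/s


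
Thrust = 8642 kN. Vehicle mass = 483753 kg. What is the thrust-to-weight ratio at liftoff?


TWR = 8642000 / (483753 * 9.81) = 1.82

1.82


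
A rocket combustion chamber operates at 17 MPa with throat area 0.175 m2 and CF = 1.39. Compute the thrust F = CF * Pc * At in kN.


F = 1.39 * 17e6 * 0.175 = 4.1352e+06 N = 4135.2 kN

4135.2 kN


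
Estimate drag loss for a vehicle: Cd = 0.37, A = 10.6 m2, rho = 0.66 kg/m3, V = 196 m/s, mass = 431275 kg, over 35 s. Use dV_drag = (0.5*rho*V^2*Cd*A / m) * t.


D = 0.5 * 0.66 * 196^2 * 0.37 * 10.6 = 49720.29 N
a = 49720.29 / 431275 = 0.1153 m/s2
dV = 0.1153 * 35 = 4.0 m/s

4.0 m/s


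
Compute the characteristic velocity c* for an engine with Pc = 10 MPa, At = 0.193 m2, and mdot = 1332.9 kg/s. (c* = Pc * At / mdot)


c* = 10e6 * 0.193 / 1332.9 = 1448 m/s

1448 m/s


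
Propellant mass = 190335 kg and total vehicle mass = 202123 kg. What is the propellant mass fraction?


PMF = 190335 / 202123 = 0.942

0.942


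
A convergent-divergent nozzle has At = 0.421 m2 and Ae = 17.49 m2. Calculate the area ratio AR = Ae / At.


AR = 17.49 / 0.421 = 41.5

41.5


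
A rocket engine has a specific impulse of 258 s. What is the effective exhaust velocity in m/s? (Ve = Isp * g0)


Ve = Isp * g0 = 258 * 9.81 = 2531.0 m/s

2531.0 m/s


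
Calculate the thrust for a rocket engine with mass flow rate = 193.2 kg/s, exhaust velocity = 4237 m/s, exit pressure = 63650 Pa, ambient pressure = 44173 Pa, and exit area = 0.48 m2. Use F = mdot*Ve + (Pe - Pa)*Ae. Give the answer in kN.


F = 193.2 * 4237 + (63650 - 44173) * 0.48 = 827937.0 N = 827.9 kN

827.9 kN


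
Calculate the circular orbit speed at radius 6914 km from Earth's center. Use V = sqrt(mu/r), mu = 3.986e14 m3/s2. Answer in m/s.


V = sqrt(3.986e14 / 6914000) = 7593 m/s

7593 m/s


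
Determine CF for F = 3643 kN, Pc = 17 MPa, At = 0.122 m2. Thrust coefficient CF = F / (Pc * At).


CF = 3643000 / (17e6 * 0.122) = 1.76

1.76


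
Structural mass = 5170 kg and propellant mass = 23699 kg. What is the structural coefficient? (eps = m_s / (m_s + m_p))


eps = 5170 / (5170 + 23699) = 0.1791

0.1791


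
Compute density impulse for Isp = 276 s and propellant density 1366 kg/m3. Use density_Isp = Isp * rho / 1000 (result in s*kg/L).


rho*Isp = 276 * 1366 / 1000 = 377 s*kg/L

377 s*kg/L


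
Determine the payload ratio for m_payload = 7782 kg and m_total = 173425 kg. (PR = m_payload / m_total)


PR = 7782 / 173425 = 0.0449

0.0449


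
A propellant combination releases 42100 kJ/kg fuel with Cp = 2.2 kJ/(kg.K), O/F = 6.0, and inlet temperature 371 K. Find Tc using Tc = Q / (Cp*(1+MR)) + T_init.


Tc = 42100 / (2.2 * (1 + 6.0)) + 371 = 3105 K

3105 K


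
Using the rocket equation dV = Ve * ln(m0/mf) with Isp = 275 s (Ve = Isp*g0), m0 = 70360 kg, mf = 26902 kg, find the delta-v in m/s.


Ve = 275 * 9.81 = 2697.75 m/s
dV = 2697.75 * ln(70360/26902) = 2594 m/s

2594 m/s


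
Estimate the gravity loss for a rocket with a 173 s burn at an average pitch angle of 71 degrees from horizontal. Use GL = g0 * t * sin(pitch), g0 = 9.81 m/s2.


GL = 9.81 * 173 * sin(71 deg) = 1605 m/s

1605 m/s


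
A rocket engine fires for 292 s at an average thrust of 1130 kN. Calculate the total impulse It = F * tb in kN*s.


It = 1130 * 292 = 329960 kN*s

329960 kN*s


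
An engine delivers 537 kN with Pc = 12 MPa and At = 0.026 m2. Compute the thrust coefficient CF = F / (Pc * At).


CF = 537000 / (12e6 * 0.026) = 1.72

1.72


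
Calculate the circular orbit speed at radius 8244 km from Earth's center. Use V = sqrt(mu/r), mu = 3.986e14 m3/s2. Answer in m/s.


V = sqrt(3.986e14 / 8244000) = 6953 m/s

6953 m/s


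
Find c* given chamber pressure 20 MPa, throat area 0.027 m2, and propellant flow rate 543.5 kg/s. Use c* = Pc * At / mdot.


c* = 20e6 * 0.027 / 543.5 = 994 m/s

994 m/s


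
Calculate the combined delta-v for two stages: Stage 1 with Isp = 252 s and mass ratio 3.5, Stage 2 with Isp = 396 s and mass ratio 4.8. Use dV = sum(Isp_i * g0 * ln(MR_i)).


dV1 = 252 * 9.81 * ln(3.5) = 3097.0 m/s
dV2 = 396 * 9.81 * ln(4.8) = 6093.7 m/s
Total dV = 3097.0 + 6093.7 = 9190.7 m/s ~ 9191 m/s

9191 m/s


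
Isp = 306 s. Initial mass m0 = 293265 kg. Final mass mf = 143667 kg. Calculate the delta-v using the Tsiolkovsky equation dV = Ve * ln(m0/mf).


Ve = 306 * 9.81 = 3001.86 m/s
dV = 3001.86 * ln(293265/143667) = 2142 m/s

2142 m/s


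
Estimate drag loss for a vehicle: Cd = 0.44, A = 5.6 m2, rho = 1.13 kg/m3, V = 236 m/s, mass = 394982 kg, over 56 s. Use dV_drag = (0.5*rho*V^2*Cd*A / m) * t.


D = 0.5 * 1.13 * 236^2 * 0.44 * 5.6 = 77537.74 N
a = 77537.74 / 394982 = 0.1963 m/s2
dV = 0.1963 * 56 = 11.0 m/s

11.0 m/s


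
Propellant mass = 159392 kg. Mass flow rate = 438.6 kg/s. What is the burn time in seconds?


tb = 159392 / 438.6 = 363.4 s

363.4 s


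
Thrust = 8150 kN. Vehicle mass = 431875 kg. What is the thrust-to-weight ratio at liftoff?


TWR = 8150000 / (431875 * 9.81) = 1.92

1.92


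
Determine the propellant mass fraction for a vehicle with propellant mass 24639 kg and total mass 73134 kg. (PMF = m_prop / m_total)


PMF = 24639 / 73134 = 0.337

0.337


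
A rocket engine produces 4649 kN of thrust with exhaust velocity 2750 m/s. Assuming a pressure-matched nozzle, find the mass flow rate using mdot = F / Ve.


mdot = F / Ve = 4649000 / 2750 = 1690.5 kg/s

1690.5 kg/s


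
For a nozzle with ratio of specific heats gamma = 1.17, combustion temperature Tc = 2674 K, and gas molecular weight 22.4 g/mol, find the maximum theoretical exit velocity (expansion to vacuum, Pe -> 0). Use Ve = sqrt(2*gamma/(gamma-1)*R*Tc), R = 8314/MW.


R = 8314 / 22.4 = 371.16 J/(kg.K)
Ve = sqrt(2 * 1.17 / (1.17 - 1) * 371.16 * 2674) = 3696 m/s

3696 m/s


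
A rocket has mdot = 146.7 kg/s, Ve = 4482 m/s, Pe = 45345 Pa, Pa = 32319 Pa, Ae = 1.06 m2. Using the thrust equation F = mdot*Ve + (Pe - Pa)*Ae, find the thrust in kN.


F = 146.7 * 4482 + (45345 - 32319) * 1.06 = 671317.0 N = 671.3 kN

671.3 kN


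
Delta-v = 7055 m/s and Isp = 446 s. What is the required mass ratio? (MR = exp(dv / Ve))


Ve = 446 * 9.81 = 4375.26 m/s
MR = exp(7055 / 4375.26) = 5.015

5.015


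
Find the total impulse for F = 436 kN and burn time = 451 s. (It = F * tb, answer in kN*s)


It = 436 * 451 = 196636 kN*s

196636 kN*s


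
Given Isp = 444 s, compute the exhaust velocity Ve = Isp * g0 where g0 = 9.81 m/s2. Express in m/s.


Ve = Isp * g0 = 444 * 9.81 = 4355.6 m/s

4355.6 m/s


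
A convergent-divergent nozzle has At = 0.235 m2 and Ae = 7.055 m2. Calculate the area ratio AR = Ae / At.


AR = 7.055 / 0.235 = 30.0

30.0


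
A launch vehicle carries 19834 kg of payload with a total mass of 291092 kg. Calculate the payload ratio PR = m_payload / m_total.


PR = 19834 / 291092 = 0.0681

0.0681


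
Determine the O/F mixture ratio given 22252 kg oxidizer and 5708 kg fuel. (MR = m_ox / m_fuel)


MR = 22252 / 5708 = 3.9

3.9


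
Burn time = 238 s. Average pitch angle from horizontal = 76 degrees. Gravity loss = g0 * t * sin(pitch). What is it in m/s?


GL = 9.81 * 238 * sin(76 deg) = 2265 m/s

2265 m/s


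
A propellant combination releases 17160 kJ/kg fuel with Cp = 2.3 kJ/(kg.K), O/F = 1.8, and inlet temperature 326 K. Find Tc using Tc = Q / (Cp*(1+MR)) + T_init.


Tc = 17160 / (2.3 * (1 + 1.8)) + 326 = 2991 K

2991 K


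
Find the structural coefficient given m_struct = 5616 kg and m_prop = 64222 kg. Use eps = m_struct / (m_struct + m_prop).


eps = 5616 / (5616 + 64222) = 0.0804

0.0804


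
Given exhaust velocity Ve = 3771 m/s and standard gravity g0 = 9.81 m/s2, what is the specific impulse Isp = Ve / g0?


Isp = Ve / g0 = 3771 / 9.81 = 384.4 s

384.4 s


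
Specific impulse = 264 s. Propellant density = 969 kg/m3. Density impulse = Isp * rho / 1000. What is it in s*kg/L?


rho*Isp = 264 * 969 / 1000 = 256 s*kg/L

256 s*kg/L


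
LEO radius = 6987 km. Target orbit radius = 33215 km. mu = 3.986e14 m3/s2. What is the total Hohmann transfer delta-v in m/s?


V1 = sqrt(mu/r1) = 7553.07 m/s
dV1 = V1*(sqrt(2*r2/(r1+r2)) - 1) = 2156.09 m/s
V2 = sqrt(mu/r2) = 3464.19 m/s
dV2 = V2*(1 - sqrt(2*r1/(r1+r2))) = 1421.8 m/s
Total dV = 3578 m/s

3578 m/s


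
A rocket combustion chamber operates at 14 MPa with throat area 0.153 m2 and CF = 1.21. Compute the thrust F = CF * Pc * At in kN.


F = 1.21 * 14e6 * 0.153 = 2.5918e+06 N = 2591.8 kN

2591.8 kN


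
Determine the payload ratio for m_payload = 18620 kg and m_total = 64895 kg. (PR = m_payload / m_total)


PR = 18620 / 64895 = 0.2869

0.2869


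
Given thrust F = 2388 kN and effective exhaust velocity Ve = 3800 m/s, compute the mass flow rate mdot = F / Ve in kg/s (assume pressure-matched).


mdot = F / Ve = 2388000 / 3800 = 628.4 kg/s

628.4 kg/s


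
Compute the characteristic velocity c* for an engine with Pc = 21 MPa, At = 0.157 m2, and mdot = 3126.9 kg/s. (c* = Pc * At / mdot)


c* = 21e6 * 0.157 / 3126.9 = 1054 m/s

1054 m/s


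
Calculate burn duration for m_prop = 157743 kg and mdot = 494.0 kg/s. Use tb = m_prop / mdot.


tb = 157743 / 494.0 = 319.3 s

319.3 s


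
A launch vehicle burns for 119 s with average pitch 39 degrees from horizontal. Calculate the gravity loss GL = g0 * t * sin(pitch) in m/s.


GL = 9.81 * 119 * sin(39 deg) = 735 m/s

735 m/s


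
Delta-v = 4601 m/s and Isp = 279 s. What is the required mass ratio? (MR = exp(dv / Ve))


Ve = 279 * 9.81 = 2736.99 m/s
MR = exp(4601 / 2736.99) = 5.371

5.371


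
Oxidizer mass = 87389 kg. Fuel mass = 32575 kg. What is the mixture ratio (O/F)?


MR = 87389 / 32575 = 2.68

2.68


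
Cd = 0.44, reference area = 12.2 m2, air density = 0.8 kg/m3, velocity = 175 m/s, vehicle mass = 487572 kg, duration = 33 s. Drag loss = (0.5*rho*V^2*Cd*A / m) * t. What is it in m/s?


D = 0.5 * 0.8 * 175^2 * 0.44 * 12.2 = 65758.0 N
a = 65758.0 / 487572 = 0.1349 m/s2
dV = 0.1349 * 33 = 4.5 m/s

4.5 m/s


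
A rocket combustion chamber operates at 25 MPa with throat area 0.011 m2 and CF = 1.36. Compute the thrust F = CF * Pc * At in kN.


F = 1.36 * 25e6 * 0.011 = 374000.0 N = 374.0 kN

374.0 kN


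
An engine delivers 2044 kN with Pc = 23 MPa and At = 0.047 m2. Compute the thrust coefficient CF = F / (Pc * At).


CF = 2044000 / (23e6 * 0.047) = 1.89

1.89


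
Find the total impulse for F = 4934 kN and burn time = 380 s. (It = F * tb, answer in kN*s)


It = 4934 * 380 = 1874920 kN*s

1874920 kN*s


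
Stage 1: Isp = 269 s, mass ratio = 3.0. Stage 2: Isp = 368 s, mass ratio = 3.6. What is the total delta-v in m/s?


dV1 = 269 * 9.81 * ln(3.0) = 2899.1 m/s
dV2 = 368 * 9.81 * ln(3.6) = 4624.3 m/s
Total dV = 2899.1 + 4624.3 = 7523.4 m/s ~ 7523 m/s

7523 m/s


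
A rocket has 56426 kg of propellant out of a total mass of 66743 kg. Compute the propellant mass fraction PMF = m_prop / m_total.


PMF = 56426 / 66743 = 0.845

0.845


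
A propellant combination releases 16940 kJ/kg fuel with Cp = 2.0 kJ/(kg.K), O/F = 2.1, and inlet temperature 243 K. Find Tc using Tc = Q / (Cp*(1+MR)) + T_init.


Tc = 16940 / (2.0 * (1 + 2.1)) + 243 = 2975 K

2975 K


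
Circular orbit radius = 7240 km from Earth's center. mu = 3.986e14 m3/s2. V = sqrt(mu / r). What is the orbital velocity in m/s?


V = sqrt(3.986e14 / 7240000) = 7420 m/s

7420 m/s


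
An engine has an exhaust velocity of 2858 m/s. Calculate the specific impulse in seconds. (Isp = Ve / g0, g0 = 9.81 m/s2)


Isp = Ve / g0 = 2858 / 9.81 = 291.3 s

291.3 s


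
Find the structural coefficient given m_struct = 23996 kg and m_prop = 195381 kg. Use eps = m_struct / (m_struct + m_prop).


eps = 23996 / (23996 + 195381) = 0.1094

0.1094


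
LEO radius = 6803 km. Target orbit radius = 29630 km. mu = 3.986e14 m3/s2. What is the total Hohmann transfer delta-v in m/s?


V1 = sqrt(mu/r1) = 7654.53 m/s
dV1 = V1*(sqrt(2*r2/(r1+r2)) - 1) = 2107.76 m/s
V2 = sqrt(mu/r2) = 3667.78 m/s
dV2 = V2*(1 - sqrt(2*r1/(r1+r2))) = 1426.37 m/s
Total dV = 3534 m/s

3534 m/s


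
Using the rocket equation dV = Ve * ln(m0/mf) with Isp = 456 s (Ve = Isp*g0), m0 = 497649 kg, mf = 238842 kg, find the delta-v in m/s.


Ve = 456 * 9.81 = 4473.36 m/s
dV = 4473.36 * ln(497649/238842) = 3284 m/s

3284 m/s


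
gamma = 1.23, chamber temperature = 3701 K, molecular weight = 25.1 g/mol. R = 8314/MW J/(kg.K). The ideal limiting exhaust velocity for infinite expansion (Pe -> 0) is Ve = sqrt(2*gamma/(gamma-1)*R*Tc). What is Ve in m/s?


R = 8314 / 25.1 = 331.24 J/(kg.K)
Ve = sqrt(2 * 1.23 / (1.23 - 1) * 331.24 * 3701) = 3621 m/s

3621 m/s


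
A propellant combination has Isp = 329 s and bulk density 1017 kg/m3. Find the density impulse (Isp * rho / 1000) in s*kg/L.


rho*Isp = 329 * 1017 / 1000 = 335 s*kg/L

335 s*kg/L


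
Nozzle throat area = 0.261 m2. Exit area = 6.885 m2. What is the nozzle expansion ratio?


AR = 6.885 / 0.261 = 26.4

26.4


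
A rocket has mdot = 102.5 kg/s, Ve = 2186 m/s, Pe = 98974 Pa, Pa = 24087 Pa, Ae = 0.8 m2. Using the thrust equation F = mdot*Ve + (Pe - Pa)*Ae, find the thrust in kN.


F = 102.5 * 2186 + (98974 - 24087) * 0.8 = 283975.0 N = 284.0 kN

284.0 kN


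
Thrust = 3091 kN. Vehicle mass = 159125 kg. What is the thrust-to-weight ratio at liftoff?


TWR = 3091000 / (159125 * 9.81) = 1.98

1.98


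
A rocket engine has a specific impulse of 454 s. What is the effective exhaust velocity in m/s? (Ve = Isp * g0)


Ve = Isp * g0 = 454 * 9.81 = 4453.7 m/s

4453.7 m/s


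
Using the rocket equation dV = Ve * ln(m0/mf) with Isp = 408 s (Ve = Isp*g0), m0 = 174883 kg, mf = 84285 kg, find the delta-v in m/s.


Ve = 408 * 9.81 = 4002.48 m/s
dV = 4002.48 * ln(174883/84285) = 2921 m/s

2921 m/s


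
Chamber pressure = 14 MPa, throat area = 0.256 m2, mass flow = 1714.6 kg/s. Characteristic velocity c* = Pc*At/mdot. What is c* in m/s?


c* = 14e6 * 0.256 / 1714.6 = 2090 m/s

2090 m/s


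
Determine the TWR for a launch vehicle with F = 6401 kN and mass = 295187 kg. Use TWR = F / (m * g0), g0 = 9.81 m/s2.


TWR = 6401000 / (295187 * 9.81) = 2.21

2.21


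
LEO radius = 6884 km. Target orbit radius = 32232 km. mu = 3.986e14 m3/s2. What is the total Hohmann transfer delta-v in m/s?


V1 = sqrt(mu/r1) = 7609.36 m/s
dV1 = V1*(sqrt(2*r2/(r1+r2)) - 1) = 2159.18 m/s
V2 = sqrt(mu/r2) = 3516.62 m/s
dV2 = V2*(1 - sqrt(2*r1/(r1+r2))) = 1430.29 m/s
Total dV = 3589 m/s

3589 m/s


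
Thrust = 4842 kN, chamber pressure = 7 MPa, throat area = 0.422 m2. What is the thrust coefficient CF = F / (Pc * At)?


CF = 4842000 / (7e6 * 0.422) = 1.64

1.64


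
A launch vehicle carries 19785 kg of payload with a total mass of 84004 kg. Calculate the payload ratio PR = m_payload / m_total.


PR = 19785 / 84004 = 0.2355

0.2355


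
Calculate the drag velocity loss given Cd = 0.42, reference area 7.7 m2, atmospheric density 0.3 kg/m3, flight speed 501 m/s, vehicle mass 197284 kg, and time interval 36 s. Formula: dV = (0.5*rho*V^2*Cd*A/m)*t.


D = 0.5 * 0.3 * 501^2 * 0.42 * 7.7 = 121760.59 N
a = 121760.59 / 197284 = 0.6172 m/s2
dV = 0.6172 * 36 = 22.2 m/s

22.2 m/s


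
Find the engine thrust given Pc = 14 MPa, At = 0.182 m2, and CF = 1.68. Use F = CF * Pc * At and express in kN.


F = 1.68 * 14e6 * 0.182 = 4.2806e+06 N = 4280.6 kN

4280.6 kN


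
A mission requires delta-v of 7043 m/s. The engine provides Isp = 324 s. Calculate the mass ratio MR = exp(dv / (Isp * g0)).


Ve = 324 * 9.81 = 3178.44 m/s
MR = exp(7043 / 3178.44) = 9.169

9.169


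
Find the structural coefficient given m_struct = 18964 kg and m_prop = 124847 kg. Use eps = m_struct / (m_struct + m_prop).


eps = 18964 / (18964 + 124847) = 0.1319

0.1319
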